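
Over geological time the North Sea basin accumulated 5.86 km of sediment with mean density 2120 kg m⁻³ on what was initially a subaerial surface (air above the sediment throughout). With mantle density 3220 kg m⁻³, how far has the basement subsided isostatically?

3.86 km

Subaerial load: s = t ρ_sed / ρ_m = 5.86 km × 2120/3220 = 3.86 km.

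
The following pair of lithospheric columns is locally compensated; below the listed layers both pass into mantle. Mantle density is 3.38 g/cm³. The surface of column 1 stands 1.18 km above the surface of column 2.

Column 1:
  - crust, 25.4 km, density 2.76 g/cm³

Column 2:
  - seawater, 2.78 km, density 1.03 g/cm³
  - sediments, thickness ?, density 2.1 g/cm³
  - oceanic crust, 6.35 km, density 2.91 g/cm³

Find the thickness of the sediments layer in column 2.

1.75 km

Take the compensation level at the base of the deeper column (depth z_c below the surface of column 1) and equate Σ ρ_i t_i down to z_c; mantle fills any gap and the z_c terms cancel.
Column 1: 25.4×2.76 + (z_c − 25.4)×3.38
Column 2: 1.18×0 + 2.78×1.03 + x×2.1 + 6.35×2.91 + (z_c − 1.18 − 9.13 − x)×3.38
The z_c×3.38 term appears on both sides and cancels. Collect the known terms of each column as K = Σ(ρt)_known − 3.38 × (depth of known layers): K_1 = 70.104 − 3.38×25.4 = −15.748; K_2 = 21.3419 − 3.38×(1.18 + 9.13) = −13.5059.
Balance: K_1 = K_2 − x×(3.38 − 2.1), so x = (K_2 − K_1)/(3.38 − 2.1) = 2.2421/1.28 = 1.75 km.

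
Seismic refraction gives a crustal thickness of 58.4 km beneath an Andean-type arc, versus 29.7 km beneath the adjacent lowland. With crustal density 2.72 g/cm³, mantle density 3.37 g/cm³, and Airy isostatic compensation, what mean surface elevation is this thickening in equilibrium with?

5.54 km

Excess crust Δ = 58.4 km − 29.7 km = 28.7 km, split between elevation h and root r with h + r = Δ.
Airy balance ρ_c h = (ρ_m − ρ_c) r gives r = h ρ_c/(ρ_m − ρ_c), so h (1 + ρ_c/(ρ_m − ρ_c)) = Δ, i.e. h = Δ (ρ_m − ρ_c)/ρ_m.
h = 28.7 km × 0.65/3.37 = 5.54 km.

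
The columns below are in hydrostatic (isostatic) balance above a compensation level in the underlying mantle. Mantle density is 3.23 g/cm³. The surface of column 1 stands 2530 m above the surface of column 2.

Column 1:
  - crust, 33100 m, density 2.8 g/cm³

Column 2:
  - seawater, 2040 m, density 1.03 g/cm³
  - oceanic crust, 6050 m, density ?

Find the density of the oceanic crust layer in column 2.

Take the compensation level at the base of the deeper column (depth z_c below the surface of column 1) and equate Σ ρ_i t_i down to z_c; mantle fills any gap and the z_c terms cancel.
Column 1: 33100×2.8 + (z_c − 33100)×3.23
Column 2: 2530×0 + 2040×1.03 + 6050×ρ + (z_c − 2530 − 8090)×3.23
The z_c×3.23 term appears on both sides and cancels. Collect the known terms of each column as K = Σ(ρt)_known − 3.23 × (depth of known layers): K_1 = 92680 − 3.23×33100 = −14233; K_2 = 2101.2 − 3.23×(2530 + 8090) = −32201.4.
Balance: K_1 = K_2 + 6050×ρ, so ρ = (K_1 − K_2)/6050 = 17968.4/6050 = 2.97 g/cm³.

2.97 g/cm³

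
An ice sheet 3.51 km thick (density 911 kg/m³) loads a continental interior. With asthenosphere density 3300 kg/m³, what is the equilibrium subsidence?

Balancing pressure at the compensation depth: the ice load ρ_ice t is balanced by mantle displaced below, ρ_m s.
s = t ρ_ice / ρ_m = 3.51 km × 911/3300 = 0.969 km.

0.969 km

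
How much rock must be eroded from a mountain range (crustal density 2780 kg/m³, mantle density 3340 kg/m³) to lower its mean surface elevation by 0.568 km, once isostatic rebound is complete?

3.39 km

Net drop Δ = e − u = e − e ρ_c/ρ_m = e (ρ_m − ρ_c)/ρ_m.
e = Δ ρ_m/(ρ_m − ρ_c) = 0.568 km × 3340/560 = 3.39 km.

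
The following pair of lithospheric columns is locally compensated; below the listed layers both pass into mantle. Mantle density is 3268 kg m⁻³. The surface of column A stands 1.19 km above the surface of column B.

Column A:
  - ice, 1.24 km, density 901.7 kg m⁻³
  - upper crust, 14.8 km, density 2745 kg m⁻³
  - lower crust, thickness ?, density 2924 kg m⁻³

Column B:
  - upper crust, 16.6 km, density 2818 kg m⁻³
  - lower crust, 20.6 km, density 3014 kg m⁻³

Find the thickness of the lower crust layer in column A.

17.2 km

Take the compensation level at the base of the deeper column (depth z_c below the surface of column A) and equate Σ ρ_i t_i down to z_c; mantle fills any gap and the z_c terms cancel.
Column A: 1.24×901.7 + 14.8×2745 + x×2924 + (z_c − 16.04 − x)×3268
Column B: 1.19×0 + 16.6×2818 + 20.6×3014 + (z_c − 1.19 − 37.2)×3268
The z_c×3268 term appears on both sides and cancels. Collect the known terms of each column as K = Σ(ρt)_known − 3268 × (depth of known layers): K_A = 41744.108 − 3268×16.04 = −10674.612; K_B = 108867.2 − 3268×(1.19 + 37.2) = −16591.32.
Balance: K_A − x×(3268 − 2924) = K_B, so x = (K_A − K_B)/(3268 − 2924) = 5916.71/344 = 17.2 km.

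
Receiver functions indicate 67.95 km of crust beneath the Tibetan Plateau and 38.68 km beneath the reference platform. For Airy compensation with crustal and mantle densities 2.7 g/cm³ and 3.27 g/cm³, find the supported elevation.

Excess crust Δ = 67.95 km − 38.68 km = 29.27 km, split between elevation h and root r with h + r = Δ.
Airy balance ρ_c h = (ρ_m − ρ_c) r gives r = h ρ_c/(ρ_m − ρ_c), so h (1 + ρ_c/(ρ_m − ρ_c)) = Δ, i.e. h = Δ (ρ_m − ρ_c)/ρ_m.
h = 29.27 km × 0.57/3.27 = 5.1 km.

5.1 km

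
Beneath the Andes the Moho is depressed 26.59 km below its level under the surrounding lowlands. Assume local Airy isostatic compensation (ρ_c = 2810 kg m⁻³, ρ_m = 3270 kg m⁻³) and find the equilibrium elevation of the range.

Isostatic balance requires: ρ_c h = (ρ_m − ρ_c) r.
h = r (ρ_m − ρ_c) / ρ_c = 26.59 km × (3270 − 2810) / 2810 = 4.35 km.

4.35 km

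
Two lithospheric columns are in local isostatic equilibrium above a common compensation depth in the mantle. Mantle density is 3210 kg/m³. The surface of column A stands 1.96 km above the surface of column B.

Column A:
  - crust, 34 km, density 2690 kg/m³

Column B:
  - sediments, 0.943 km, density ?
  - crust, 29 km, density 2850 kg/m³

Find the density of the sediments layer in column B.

Take the compensation level at the base of the deeper column (depth z_c below the surface of column A) and equate Σ ρ_i t_i down to z_c; mantle fills any gap and the z_c terms cancel.
Column A: 34×2690 + (z_c − 34)×3210
Column B: 1.96×0 + 0.943×ρ + 29×2850 + (z_c − 1.96 − 29.943)×3210
The z_c×3210 term appears on both sides and cancels. Collect the known terms of each column as K = Σ(ρt)_known − 3210 × (depth of known layers): K_A = 91460 − 3210×34 = −17680; K_B = 82650 − 3210×(1.96 + 29.943) = −19758.63.
Balance: K_A = K_B + 0.943×ρ, so ρ = (K_A − K_B)/0.943 = 2078.63/0.943 = 2200 kg/m³.

2200 kg/m³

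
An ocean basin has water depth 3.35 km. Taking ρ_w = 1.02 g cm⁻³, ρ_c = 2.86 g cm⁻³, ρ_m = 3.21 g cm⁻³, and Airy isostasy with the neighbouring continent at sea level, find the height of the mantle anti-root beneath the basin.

17.6 km

Isostatic balance requires: replacing crust with seawater at the top is compensated by replacing crust with mantle at the base: d (ρ_c − ρ_w) = a (ρ_m − ρ_c).
a = d (ρ_c − ρ_w)/(ρ_m − ρ_c) = 3.35 km × 1.84/0.35 = 17.6 km.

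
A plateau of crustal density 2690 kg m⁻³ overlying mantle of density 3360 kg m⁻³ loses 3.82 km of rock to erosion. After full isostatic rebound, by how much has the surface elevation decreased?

Rebound u = e ρ_c/ρ_m = 3.82 km × 2690/3360 = 3.058 km.
Net surface drop = e − u = 3.82 km − 3.058 km = e (ρ_m − ρ_c)/ρ_m = 0.762 km.

0.762 km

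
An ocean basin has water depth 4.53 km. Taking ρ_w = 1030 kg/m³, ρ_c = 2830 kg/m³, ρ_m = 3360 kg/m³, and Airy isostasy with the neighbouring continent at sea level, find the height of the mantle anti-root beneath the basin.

For local isostatic compensation: replacing crust with seawater at the top is compensated by replacing crust with mantle at the base: d (ρ_c − ρ_w) = a (ρ_m − ρ_c).
a = d (ρ_c − ρ_w)/(ρ_m − ρ_c) = 4.53 km × 1800/530 = 15.4 km.

15.4 km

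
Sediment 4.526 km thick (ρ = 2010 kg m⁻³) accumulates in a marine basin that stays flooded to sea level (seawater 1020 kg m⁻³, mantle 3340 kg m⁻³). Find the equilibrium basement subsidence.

1.93 km

Submarine loading: the sediment displaces seawater, and the subsidence is in turn flooded, so s (ρ_m − ρ_w) = t (ρ_sed − ρ_w).
s = 4.526 km × (2010 − 1020) / (3340 − 1020) = 1.93 km.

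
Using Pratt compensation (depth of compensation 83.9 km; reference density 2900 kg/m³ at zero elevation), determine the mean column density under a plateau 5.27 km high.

2730 kg/m³

Pratt balance: ρ_ref D = ρ (D + h).
ρ = ρ_ref D/(D + h) = 2900 × 83.9 km/(83.9 km + 5.27 km) = 2730 kg/m³.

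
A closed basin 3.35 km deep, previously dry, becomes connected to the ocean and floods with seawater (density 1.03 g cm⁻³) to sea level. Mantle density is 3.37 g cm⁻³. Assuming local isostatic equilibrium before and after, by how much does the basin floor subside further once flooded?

1.47 km

After flooding the water column is d + s deep. Its weight must equal the weight of mantle displaced by the extra subsidence s: (d + s) ρ_w = s ρ_m.
s = d ρ_w / (ρ_m − ρ_w) = 3.35 km × 1.03/(3.37 − 1.03) = 1.47 km.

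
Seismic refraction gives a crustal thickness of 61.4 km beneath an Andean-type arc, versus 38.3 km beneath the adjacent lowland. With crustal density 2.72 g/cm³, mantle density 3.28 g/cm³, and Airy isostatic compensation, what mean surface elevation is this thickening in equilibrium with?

Excess crust Δ = 61.4 km − 38.3 km = 23.1 km, split between elevation h and root r with h + r = Δ.
Airy balance ρ_c h = (ρ_m − ρ_c) r gives r = h ρ_c/(ρ_m − ρ_c), so h (1 + ρ_c/(ρ_m − ρ_c)) = Δ, i.e. h = Δ (ρ_m − ρ_c)/ρ_m.
h = 23.1 km × 0.56/3.28 = 3.94 km.

3.94 km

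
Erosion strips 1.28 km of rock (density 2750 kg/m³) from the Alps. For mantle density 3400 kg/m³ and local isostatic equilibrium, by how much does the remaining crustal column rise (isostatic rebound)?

1.04 km

Unloading: uplift u = e ρ_c/ρ_m = 1.28 km × 2750/3400 = 1.04 km.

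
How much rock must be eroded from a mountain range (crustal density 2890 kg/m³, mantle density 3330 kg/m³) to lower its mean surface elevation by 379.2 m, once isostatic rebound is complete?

2870 m

Net drop Δ = e − u = e − e ρ_c/ρ_m = e (ρ_m − ρ_c)/ρ_m.
e = Δ ρ_m/(ρ_m − ρ_c) = 379.2 m × 3330/440 = 2870 m.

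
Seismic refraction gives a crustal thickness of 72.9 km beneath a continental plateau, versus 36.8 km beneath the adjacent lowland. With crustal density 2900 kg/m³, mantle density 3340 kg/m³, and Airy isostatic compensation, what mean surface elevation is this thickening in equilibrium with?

Excess crust Δ = 72.9 km − 36.8 km = 36.1 km, split between elevation h and root r with h + r = Δ.
Airy balance ρ_c h = (ρ_m − ρ_c) r gives r = h ρ_c/(ρ_m − ρ_c), so h (1 + ρ_c/(ρ_m − ρ_c)) = Δ, i.e. h = Δ (ρ_m − ρ_c)/ρ_m.
h = 36.1 km × 440/3340 = 4.76 km.

4.76 km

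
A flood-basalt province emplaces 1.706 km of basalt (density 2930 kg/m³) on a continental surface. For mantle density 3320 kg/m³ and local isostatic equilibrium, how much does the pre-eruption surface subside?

Subaerial loading: s = t ρ_load / ρ_m.
s = 1.706 km × 2930/3320 = 1.51 km.

1.51 km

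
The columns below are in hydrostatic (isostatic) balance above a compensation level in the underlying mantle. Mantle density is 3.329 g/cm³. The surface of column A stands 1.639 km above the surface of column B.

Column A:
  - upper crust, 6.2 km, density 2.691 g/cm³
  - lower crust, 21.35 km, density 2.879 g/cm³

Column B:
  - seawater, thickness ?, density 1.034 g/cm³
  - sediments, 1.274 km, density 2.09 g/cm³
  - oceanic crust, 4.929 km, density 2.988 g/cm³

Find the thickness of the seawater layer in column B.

Take the compensation level at the base of the deeper column (depth z_c below the surface of column A) and equate Σ ρ_i t_i down to z_c; mantle fills any gap and the z_c terms cancel.
Column A: 6.2×2.691 + 21.35×2.879 + (z_c − 27.55)×3.329
Column B: 1.639×0 + x×1.034 + 1.274×2.09 + 4.929×2.988 + (z_c − 1.639 − 6.203 − x)×3.329
The z_c×3.329 term appears on both sides and cancels. Collect the known terms of each column as K = Σ(ρt)_known − 3.329 × (depth of known layers): K_A = 78.15085 − 3.329×27.55 = −13.5631; K_B = 17.390512 − 3.329×(1.639 + 6.203) = −8.715506.
Balance: K_A = K_B − x×(3.329 − 1.034), so x = (K_B − K_A)/(3.329 − 1.034) = 4.84759/2.295 = 2.11 km.

2.11 km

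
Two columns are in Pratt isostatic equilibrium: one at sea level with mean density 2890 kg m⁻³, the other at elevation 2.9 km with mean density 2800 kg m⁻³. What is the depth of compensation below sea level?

ρ_ref D = ρ (D + h) → D (ρ_ref − ρ) = ρ h.
D = ρ h/(ρ_ref − ρ) = 2800 × 2.9 km/(2890 − 2800) = 90.2 km.

90.2 km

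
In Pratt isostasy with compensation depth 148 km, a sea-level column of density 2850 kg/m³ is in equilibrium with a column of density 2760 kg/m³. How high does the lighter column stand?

ρ_ref D = ρ (D + h) → h = D (ρ_ref − ρ)/ρ.
h = 148 km × (2850 − 2760)/2760 = 4.83 km.

4.83 km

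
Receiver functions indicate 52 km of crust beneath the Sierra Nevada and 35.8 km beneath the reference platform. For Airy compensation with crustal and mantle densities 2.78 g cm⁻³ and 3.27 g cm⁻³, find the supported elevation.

Excess crust Δ = 52 km − 35.8 km = 16.2 km, split between elevation h and root r with h + r = Δ.
Airy balance ρ_c h = (ρ_m − ρ_c) r gives r = h ρ_c/(ρ_m − ρ_c), so h (1 + ρ_c/(ρ_m − ρ_c)) = Δ, i.e. h = Δ (ρ_m − ρ_c)/ρ_m.
h = 16.2 km × 0.49/3.27 = 2.43 km.

2.43 km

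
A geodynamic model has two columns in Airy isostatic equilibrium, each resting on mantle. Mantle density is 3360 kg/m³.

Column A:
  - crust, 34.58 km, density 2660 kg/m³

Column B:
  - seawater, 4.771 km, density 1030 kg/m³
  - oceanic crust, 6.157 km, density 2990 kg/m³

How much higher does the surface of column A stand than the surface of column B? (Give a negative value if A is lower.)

For any compensation level in the mantle, the mantle terms cancel and isostasy reduces to e = (Σt_A − Σt_B) − (Σ(ρt)_A − Σ(ρt)_B) / ρ_m.
Σt_A = 34.58 km; Σt_B = 10.928 km; Σ(ρt)_A = 91982.8; Σ(ρt)_B = 23323.56 (in km·kg/m³).
e = (34.58 − 10.928) − (91982.8 − 23323.56) / 3360 = 3.22 km.

3.22 km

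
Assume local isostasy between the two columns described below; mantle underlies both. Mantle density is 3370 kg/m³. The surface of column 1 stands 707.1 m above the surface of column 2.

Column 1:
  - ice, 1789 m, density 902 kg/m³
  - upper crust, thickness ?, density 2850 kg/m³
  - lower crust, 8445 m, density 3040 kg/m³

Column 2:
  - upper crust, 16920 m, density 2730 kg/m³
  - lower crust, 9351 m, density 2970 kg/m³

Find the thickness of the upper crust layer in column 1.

18800 m

Take the compensation level at the base of the deeper column (depth z_c below the surface of column 1) and equate Σ ρ_i t_i down to z_c; mantle fills any gap and the z_c terms cancel.
Column 1: 1789×902 + x×2850 + 8445×3040 + (z_c − 10234 − x)×3370
Column 2: 707.1×0 + 16920×2730 + 9351×2970 + (z_c − 707.1 − 26271)×3370
The z_c×3370 term appears on both sides and cancels. Collect the known terms of each column as K = Σ(ρt)_known − 3370 × (depth of known layers): K_1 = 27286478 − 3370×10234 = −7202102; K_2 = 73964070 − 3370×(707.1 + 26271) = −16952127.
Balance: K_1 − x×(3370 − 2850) = K_2, so x = (K_1 − K_2)/(3370 − 2850) = 9750020/520 = 18800 m.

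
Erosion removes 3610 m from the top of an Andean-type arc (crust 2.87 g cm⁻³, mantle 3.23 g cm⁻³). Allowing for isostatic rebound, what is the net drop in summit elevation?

Rebound u = e ρ_c/ρ_m = 3610 m × 2.87/3.23 = 3208 m.
Net surface drop = e − u = 3610 m − 3208 m = e (ρ_m − ρ_c)/ρ_m = 402 m.

402 m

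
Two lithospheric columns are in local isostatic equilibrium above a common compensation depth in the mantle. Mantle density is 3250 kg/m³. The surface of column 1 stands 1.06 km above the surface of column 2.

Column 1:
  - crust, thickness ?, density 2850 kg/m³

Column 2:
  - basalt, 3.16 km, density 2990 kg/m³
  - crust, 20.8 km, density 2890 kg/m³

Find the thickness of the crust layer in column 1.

Take the compensation level at the base of the deeper column (depth z_c below the surface of column 1) and equate Σ ρ_i t_i down to z_c; mantle fills any gap and the z_c terms cancel.
Column 1: x×2850 + (z_c − 0 − x)×3250
Column 2: 1.06×0 + 3.16×2990 + 20.8×2890 + (z_c − 1.06 − 23.96)×3250
The z_c×3250 term appears on both sides and cancels. Collect the known terms of each column as K = Σ(ρt)_known − 3250 × (depth of known layers): K_1 = 0 − 3250×0 = 0; K_2 = 69560.4 − 3250×(1.06 + 23.96) = −11754.6.
Balance: K_1 − x×(3250 − 2850) = K_2, so x = (K_1 − K_2)/(3250 − 2850) = 11754.6/400 = 29.4 km.

29.4 km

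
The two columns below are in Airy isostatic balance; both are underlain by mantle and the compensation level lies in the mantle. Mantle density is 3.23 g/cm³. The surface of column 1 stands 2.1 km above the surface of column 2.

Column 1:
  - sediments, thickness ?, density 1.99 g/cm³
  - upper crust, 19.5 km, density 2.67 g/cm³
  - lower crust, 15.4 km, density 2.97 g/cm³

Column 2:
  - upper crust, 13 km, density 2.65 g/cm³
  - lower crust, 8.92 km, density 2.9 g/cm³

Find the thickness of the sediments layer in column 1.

1.89 km

Take the compensation level at the base of the deeper column (depth z_c below the surface of column 1) and equate Σ ρ_i t_i down to z_c; mantle fills any gap and the z_c terms cancel.
Column 1: x×1.99 + 19.5×2.67 + 15.4×2.97 + (z_c − 34.9 − x)×3.23
Column 2: 2.1×0 + 13×2.65 + 8.92×2.9 + (z_c − 2.1 − 21.92)×3.23
The z_c×3.23 term appears on both sides and cancels. Collect the known terms of each column as K = Σ(ρt)_known − 3.23 × (depth of known layers): K_1 = 97.803 − 3.23×34.9 = −14.924; K_2 = 60.318 − 3.23×(2.1 + 21.92) = −17.2666.
Balance: K_1 − x×(3.23 − 1.99) = K_2, so x = (K_1 − K_2)/(3.23 − 1.99) = 2.3426/1.24 = 1.89 km.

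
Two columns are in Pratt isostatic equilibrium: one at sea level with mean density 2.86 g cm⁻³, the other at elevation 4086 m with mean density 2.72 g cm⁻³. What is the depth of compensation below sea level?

79400 m

ρ_ref D = ρ (D + h) → D (ρ_ref − ρ) = ρ h.
D = ρ h/(ρ_ref − ρ) = 2.72 × 4086 m/(2.86 − 2.72) = 79400 m.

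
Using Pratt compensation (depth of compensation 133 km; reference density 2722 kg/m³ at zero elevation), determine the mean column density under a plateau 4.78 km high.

2630 kg/m³

Pratt balance: ρ_ref D = ρ (D + h).
ρ = ρ_ref D/(D + h) = 2722 × 133 km/(133 km + 4.78 km) = 2630 kg/m³.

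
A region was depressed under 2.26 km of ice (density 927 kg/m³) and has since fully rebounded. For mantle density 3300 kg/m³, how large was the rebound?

Removing the load lets mantle flow back in; uplift u satisfies ρ_ice t = ρ_m u.
u = t ρ_ice/ρ_m = 2.26 km × 927/3300 = 0.635 km.

0.635 km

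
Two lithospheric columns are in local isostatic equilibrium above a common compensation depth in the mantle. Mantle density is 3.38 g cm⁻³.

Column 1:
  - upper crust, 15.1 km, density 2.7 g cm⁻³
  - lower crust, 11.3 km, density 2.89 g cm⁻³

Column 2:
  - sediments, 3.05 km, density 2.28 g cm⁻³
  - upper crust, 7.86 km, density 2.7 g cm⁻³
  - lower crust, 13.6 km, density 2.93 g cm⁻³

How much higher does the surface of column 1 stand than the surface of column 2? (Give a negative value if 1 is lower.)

0.291 km

For any compensation level in the mantle, the mantle terms cancel and isostasy reduces to e = (Σt_1 − Σt_2) − (Σ(ρt)_1 − Σ(ρt)_2) / ρ_m.
Σt_1 = 26.4 km; Σt_2 = 24.51 km; Σ(ρt)_1 = 73.427; Σ(ρt)_2 = 68.024 (in km·g cm⁻³).
e = (26.4 − 24.51) − (73.427 − 68.024) / 3.38 = 0.291 km.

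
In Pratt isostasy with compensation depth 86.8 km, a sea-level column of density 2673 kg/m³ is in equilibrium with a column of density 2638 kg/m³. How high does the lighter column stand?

1.15 km

ρ_ref D = ρ (D + h) → h = D (ρ_ref − ρ)/ρ.
h = 86.8 km × (2673 − 2638)/2638 = 1.15 km.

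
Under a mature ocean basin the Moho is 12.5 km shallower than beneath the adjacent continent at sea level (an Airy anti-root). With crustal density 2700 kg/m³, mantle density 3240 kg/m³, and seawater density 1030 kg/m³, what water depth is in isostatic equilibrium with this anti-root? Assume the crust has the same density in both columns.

Replacing a thickness d of crust by seawater at the top must be balanced by replacing crust with mantle at the base: d (ρ_c − ρ_w) = a (ρ_m − ρ_c).
d = a (ρ_m − ρ_c)/(ρ_c − ρ_w) = 12.5 km × 540/1670 = 4.04 km.

4.04 km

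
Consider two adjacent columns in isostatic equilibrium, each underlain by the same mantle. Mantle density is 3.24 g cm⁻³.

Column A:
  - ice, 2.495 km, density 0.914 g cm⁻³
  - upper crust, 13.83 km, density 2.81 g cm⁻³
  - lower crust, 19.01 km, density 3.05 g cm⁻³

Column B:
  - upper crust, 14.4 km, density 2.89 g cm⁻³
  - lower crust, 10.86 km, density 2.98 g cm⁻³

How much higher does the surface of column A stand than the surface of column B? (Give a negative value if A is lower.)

2.31 km

For any compensation level in the mantle, the mantle terms cancel and isostasy reduces to e = (Σt_A − Σt_B) − (Σ(ρt)_A − Σ(ρt)_B) / ρ_m.
Σt_A = 35.335 km; Σt_B = 25.26 km; Σ(ρt)_A = 99.12323; Σ(ρt)_B = 73.9788 (in km·g cm⁻³).
e = (35.335 − 25.26) − (99.12323 − 73.9788) / 3.24 = 2.31 km.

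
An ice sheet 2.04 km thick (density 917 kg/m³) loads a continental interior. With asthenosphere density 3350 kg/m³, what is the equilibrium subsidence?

0.558 km

Balancing pressure at the compensation depth: the ice load ρ_ice t is balanced by mantle displaced below, ρ_m s.
s = t ρ_ice / ρ_m = 2.04 km × 917/3350 = 0.558 km.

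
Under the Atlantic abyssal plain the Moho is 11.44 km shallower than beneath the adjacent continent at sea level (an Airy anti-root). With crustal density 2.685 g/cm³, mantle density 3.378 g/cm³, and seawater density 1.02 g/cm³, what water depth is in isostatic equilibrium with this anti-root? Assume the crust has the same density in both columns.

Replacing a thickness d of crust by seawater at the top must be balanced by replacing crust with mantle at the base: d (ρ_c − ρ_w) = a (ρ_m − ρ_c).
d = a (ρ_m − ρ_c)/(ρ_c − ρ_w) = 11.44 km × 0.693/1.665 = 4.76 km.

4.76 km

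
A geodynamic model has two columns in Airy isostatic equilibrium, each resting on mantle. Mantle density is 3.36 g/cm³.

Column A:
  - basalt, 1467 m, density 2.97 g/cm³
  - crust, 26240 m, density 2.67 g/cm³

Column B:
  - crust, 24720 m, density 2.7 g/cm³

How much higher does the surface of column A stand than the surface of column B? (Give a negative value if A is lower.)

For any compensation level in the mantle, the mantle terms cancel and isostasy reduces to e = (Σt_A − Σt_B) − (Σ(ρt)_A − Σ(ρt)_B) / ρ_m.
Σt_A = 27707 m; Σt_B = 24720 m; Σ(ρt)_A = 74417.79; Σ(ρt)_B = 66744 (in m·g/cm³).
e = (27707 − 24720) − (74417.79 − 66744) / 3.36 = 703 m.

703 m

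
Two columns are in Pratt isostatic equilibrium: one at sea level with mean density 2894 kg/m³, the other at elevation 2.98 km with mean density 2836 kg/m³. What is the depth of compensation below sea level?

ρ_ref D = ρ (D + h) → D (ρ_ref − ρ) = ρ h.
D = ρ h/(ρ_ref − ρ) = 2836 × 2.98 km/(2894 − 2836) = 146 km.

146 km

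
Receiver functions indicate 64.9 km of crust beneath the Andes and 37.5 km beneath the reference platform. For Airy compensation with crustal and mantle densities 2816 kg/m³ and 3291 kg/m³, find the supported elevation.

Excess crust Δ = 64.9 km − 37.5 km = 27.4 km, split between elevation h and root r with h + r = Δ.
Airy balance ρ_c h = (ρ_m − ρ_c) r gives r = h ρ_c/(ρ_m − ρ_c), so h (1 + ρ_c/(ρ_m − ρ_c)) = Δ, i.e. h = Δ (ρ_m − ρ_c)/ρ_m.
h = 27.4 km × 475/3291 = 3.95 km.

3.95 km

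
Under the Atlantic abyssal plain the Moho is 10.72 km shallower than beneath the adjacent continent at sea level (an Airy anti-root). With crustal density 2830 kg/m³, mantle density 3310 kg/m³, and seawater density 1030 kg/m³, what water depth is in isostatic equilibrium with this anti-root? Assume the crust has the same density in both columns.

Replacing a thickness d of crust by seawater at the top must be balanced by replacing crust with mantle at the base: d (ρ_c − ρ_w) = a (ρ_m − ρ_c).
d = a (ρ_m − ρ_c)/(ρ_c − ρ_w) = 10.72 km × 480/1800 = 2.86 km.

2.86 km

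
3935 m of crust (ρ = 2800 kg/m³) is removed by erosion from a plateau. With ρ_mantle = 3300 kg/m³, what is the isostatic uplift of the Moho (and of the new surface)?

3340 m

Unloading: uplift u = e ρ_c/ρ_m = 3935 m × 2800/3300 = 3340 m.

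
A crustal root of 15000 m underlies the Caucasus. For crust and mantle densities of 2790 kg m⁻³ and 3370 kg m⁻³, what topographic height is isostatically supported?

Equating mass per unit area of the two columns: ρ_c h = (ρ_m − ρ_c) r.
h = r (ρ_m − ρ_c) / ρ_c = 15000 m × (3370 − 2790) / 2790 = 3120 m.

3120 m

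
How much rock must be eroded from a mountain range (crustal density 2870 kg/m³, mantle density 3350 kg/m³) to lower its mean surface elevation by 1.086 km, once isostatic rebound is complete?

7.58 km

Net drop Δ = e − u = e − e ρ_c/ρ_m = e (ρ_m − ρ_c)/ρ_m.
e = Δ ρ_m/(ρ_m − ρ_c) = 1.086 km × 3350/480 = 7.58 km.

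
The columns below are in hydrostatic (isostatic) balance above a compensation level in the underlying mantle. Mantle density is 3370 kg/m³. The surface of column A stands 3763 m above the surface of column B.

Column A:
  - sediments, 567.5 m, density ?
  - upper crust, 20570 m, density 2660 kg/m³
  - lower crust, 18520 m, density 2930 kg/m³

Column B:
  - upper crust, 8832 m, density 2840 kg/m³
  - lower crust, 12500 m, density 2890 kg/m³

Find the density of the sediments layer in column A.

Take the compensation level at the base of the deeper column (depth z_c below the surface of column A) and equate Σ ρ_i t_i down to z_c; mantle fills any gap and the z_c terms cancel.
Column A: 567.5×ρ + 20570×2660 + 18520×2930 + (z_c − 39657.5)×3370
Column B: 3763×0 + 8832×2840 + 12500×2890 + (z_c − 3763 − 21332)×3370
The z_c×3370 term appears on both sides and cancels. Collect the known terms of each column as K = Σ(ρt)_known − 3370 × (depth of known layers): K_A = 108979800 − 3370×39657.5 = −24665975; K_B = 61207880 − 3370×(3763 + 21332) = −23362270.
Balance: K_A + 567.5×ρ = K_B, so ρ = (K_B − K_A)/567.5 = 1303700/567.5 = 2300 kg/m³.

2300 kg/m³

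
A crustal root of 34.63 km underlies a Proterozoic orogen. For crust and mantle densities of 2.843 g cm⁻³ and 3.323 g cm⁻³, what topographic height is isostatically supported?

Balancing pressure at the compensation depth: ρ_c h = (ρ_m − ρ_c) r.
h = r (ρ_m − ρ_c) / ρ_c = 34.63 km × (3.323 − 2.843) / 2.843 = 5.85 km.

5.85 km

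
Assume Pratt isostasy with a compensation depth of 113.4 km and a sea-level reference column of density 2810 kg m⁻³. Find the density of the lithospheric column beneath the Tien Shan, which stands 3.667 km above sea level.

Pratt balance: ρ_ref D = ρ (D + h).
ρ = ρ_ref D/(D + h) = 2810 × 113.4 km/(113.4 km + 3.667 km) = 2720 kg m⁻³.

2720 kg m⁻³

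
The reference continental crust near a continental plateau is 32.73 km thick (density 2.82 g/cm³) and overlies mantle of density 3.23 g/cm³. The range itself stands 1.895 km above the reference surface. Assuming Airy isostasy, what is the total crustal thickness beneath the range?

Root depth r = h ρ_c / (ρ_m − ρ_c) = 1.895 km × 2.82 / 0.41 = 13.03 km.
Total thickness = T + h + r = 32.73 km + 1.895 km + 13.03 km = 47.7 km.

47.7 km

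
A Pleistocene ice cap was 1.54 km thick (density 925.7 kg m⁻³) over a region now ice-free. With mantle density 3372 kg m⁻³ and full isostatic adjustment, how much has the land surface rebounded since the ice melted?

0.423 km

Removing the load lets mantle flow back in; uplift u satisfies ρ_ice t = ρ_m u.
u = t ρ_ice/ρ_m = 1.54 km × 925.7/3372 = 0.423 km.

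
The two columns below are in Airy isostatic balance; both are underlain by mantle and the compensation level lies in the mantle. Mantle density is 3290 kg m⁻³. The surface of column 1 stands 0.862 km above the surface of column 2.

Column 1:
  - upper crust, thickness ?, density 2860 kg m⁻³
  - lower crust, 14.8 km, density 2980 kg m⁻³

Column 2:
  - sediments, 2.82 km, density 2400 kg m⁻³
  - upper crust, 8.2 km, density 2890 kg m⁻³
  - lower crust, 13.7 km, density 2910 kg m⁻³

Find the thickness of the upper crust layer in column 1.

21.5 km

Take the compensation level at the base of the deeper column (depth z_c below the surface of column 1) and equate Σ ρ_i t_i down to z_c; mantle fills any gap and the z_c terms cancel.
Column 1: x×2860 + 14.8×2980 + (z_c − 14.8 − x)×3290
Column 2: 0.862×0 + 2.82×2400 + 8.2×2890 + 13.7×2910 + (z_c − 0.862 − 24.72)×3290
The z_c×3290 term appears on both sides and cancels. Collect the known terms of each column as K = Σ(ρt)_known − 3290 × (depth of known layers): K_1 = 44104 − 3290×14.8 = −4588; K_2 = 70333 − 3290×(0.862 + 24.72) = −13831.78.
Balance: K_1 − x×(3290 − 2860) = K_2, so x = (K_1 − K_2)/(3290 − 2860) = 9243.78/430 = 21.5 km.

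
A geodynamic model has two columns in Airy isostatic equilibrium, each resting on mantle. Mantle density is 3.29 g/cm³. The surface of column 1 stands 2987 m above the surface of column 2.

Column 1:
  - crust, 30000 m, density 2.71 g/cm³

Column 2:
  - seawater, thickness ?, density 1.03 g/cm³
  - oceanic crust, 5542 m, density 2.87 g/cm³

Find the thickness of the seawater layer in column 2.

2320 m

Take the compensation level at the base of the deeper column (depth z_c below the surface of column 1) and equate Σ ρ_i t_i down to z_c; mantle fills any gap and the z_c terms cancel.
Column 1: 30000×2.71 + (z_c − 30000)×3.29
Column 2: 2987×0 + x×1.03 + 5542×2.87 + (z_c − 2987 − 5542 − x)×3.29
The z_c×3.29 term appears on both sides and cancels. Collect the known terms of each column as K = Σ(ρt)_known − 3.29 × (depth of known layers): K_1 = 81300 − 3.29×30000 = −17400; K_2 = 15905.54 − 3.29×(2987 + 5542) = −12154.87.
Balance: K_1 = K_2 − x×(3.29 − 1.03), so x = (K_2 − K_1)/(3.29 − 1.03) = 5245.13/2.26 = 2320 m.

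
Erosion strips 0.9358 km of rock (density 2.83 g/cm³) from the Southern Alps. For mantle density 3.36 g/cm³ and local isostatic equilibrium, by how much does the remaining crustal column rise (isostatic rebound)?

Unloading: uplift u = e ρ_c/ρ_m = 0.9358 km × 2.83/3.36 = 0.788 km.

0.788 km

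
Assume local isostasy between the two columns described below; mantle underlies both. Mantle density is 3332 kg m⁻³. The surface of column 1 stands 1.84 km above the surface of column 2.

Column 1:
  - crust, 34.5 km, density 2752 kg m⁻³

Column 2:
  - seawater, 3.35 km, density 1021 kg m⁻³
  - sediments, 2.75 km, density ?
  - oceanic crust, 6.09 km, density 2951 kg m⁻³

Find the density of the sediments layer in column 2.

1940 kg m⁻³

Take the compensation level at the base of the deeper column (depth z_c below the surface of column 1) and equate Σ ρ_i t_i down to z_c; mantle fills any gap and the z_c terms cancel.
Column 1: 34.5×2752 + (z_c − 34.5)×3332
Column 2: 1.84×0 + 3.35×1021 + 2.75×ρ + 6.09×2951 + (z_c − 1.84 − 12.19)×3332
The z_c×3332 term appears on both sides and cancels. Collect the known terms of each column as K = Σ(ρt)_known − 3332 × (depth of known layers): K_1 = 94944 − 3332×34.5 = −20010; K_2 = 21391.94 − 3332×(1.84 + 12.19) = −25356.02.
Balance: K_1 = K_2 + 2.75×ρ, so ρ = (K_1 − K_2)/2.75 = 5346.02/2.75 = 1940 kg m⁻³.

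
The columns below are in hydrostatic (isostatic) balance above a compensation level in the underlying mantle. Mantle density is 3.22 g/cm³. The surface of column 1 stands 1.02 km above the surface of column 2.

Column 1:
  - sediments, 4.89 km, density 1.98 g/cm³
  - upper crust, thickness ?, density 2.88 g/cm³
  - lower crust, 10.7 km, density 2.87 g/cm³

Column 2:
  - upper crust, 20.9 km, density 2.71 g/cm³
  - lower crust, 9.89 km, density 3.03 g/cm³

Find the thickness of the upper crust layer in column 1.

Take the compensation level at the base of the deeper column (depth z_c below the surface of column 1) and equate Σ ρ_i t_i down to z_c; mantle fills any gap and the z_c terms cancel.
Column 1: 4.89×1.98 + x×2.88 + 10.7×2.87 + (z_c − 15.59 − x)×3.22
Column 2: 1.02×0 + 20.9×2.71 + 9.89×3.03 + (z_c − 1.02 − 30.79)×3.22
The z_c×3.22 term appears on both sides and cancels. Collect the known terms of each column as K = Σ(ρt)_known − 3.22 × (depth of known layers): K_1 = 40.3912 − 3.22×15.59 = −9.8086; K_2 = 86.6057 − 3.22×(1.02 + 30.79) = −15.8225.
Balance: K_1 − x×(3.22 − 2.88) = K_2, so x = (K_1 − K_2)/(3.22 − 2.88) = 6.0139/0.34 = 17.7 km.

17.7 km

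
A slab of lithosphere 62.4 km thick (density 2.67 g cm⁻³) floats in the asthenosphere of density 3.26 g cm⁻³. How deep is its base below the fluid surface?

Draft d = t ρ_obj/ρ_fluid = 62.4 km × 2.67/3.26 = 51.1 km.

51.1 km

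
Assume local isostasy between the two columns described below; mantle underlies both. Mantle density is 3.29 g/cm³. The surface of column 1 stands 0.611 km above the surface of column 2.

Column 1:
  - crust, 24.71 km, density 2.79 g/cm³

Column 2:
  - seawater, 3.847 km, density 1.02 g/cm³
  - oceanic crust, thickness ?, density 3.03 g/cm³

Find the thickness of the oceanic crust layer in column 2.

6.2 km

Take the compensation level at the base of the deeper column (depth z_c below the surface of column 1) and equate Σ ρ_i t_i down to z_c; mantle fills any gap and the z_c terms cancel.
Column 1: 24.71×2.79 + (z_c − 24.71)×3.29
Column 2: 0.611×0 + 3.847×1.02 + x×3.03 + (z_c − 0.611 − 3.847 − x)×3.29
The z_c×3.29 term appears on both sides and cancels. Collect the known terms of each column as K = Σ(ρt)_known − 3.29 × (depth of known layers): K_1 = 68.9409 − 3.29×24.71 = −12.355; K_2 = 3.92394 − 3.29×(0.611 + 3.847) = −10.74288.
Balance: K_1 = K_2 − x×(3.29 − 3.03), so x = (K_2 − K_1)/(3.29 − 3.03) = 1.61212/0.26 = 6.2 km.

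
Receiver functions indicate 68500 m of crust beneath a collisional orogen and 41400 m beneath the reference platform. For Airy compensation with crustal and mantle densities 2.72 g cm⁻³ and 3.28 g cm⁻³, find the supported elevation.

4630 m

Excess crust Δ = 68500 m − 41400 m = 27100 m, split between elevation h and root r with h + r = Δ.
Airy balance ρ_c h = (ρ_m − ρ_c) r gives r = h ρ_c/(ρ_m − ρ_c), so h (1 + ρ_c/(ρ_m − ρ_c)) = Δ, i.e. h = Δ (ρ_m − ρ_c)/ρ_m.
h = 27100 m × 0.56/3.28 = 4630 m.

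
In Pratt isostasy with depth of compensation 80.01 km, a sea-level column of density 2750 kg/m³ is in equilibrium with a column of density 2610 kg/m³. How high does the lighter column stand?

4.29 km

ρ_ref D = ρ (D + h) → h = D (ρ_ref − ρ)/ρ.
h = 80.01 km × (2750 − 2610)/2610 = 4.29 km.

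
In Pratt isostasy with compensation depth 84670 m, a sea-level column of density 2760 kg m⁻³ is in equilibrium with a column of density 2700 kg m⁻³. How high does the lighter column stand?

ρ_ref D = ρ (D + h) → h = D (ρ_ref − ρ)/ρ.
h = 84670 m × (2760 − 2700)/2700 = 1880 m.

1880 m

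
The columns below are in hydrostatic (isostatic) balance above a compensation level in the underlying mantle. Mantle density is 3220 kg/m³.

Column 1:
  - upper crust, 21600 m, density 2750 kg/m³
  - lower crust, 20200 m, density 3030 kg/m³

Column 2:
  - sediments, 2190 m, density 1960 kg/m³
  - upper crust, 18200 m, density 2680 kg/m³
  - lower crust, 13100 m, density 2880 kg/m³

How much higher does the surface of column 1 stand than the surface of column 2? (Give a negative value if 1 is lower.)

For any compensation level in the mantle, the mantle terms cancel and isostasy reduces to e = (Σt_1 − Σt_2) − (Σ(ρt)_1 − Σ(ρt)_2) / ρ_m.
Σt_1 = 41800 m; Σt_2 = 33490 m; Σ(ρt)_1 = 120606000; Σ(ρt)_2 = 90796400 (in m·kg/m³).
e = (41800 − 33490) − (120606000 − 90796400) / 3220 = −948 m.

−948 m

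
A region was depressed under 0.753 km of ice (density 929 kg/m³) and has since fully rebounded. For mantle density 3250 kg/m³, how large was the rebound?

Removing the load lets mantle flow back in; uplift u satisfies ρ_ice t = ρ_m u.
u = t ρ_ice/ρ_m = 0.753 km × 929/3250 = 0.215 km.

0.215 km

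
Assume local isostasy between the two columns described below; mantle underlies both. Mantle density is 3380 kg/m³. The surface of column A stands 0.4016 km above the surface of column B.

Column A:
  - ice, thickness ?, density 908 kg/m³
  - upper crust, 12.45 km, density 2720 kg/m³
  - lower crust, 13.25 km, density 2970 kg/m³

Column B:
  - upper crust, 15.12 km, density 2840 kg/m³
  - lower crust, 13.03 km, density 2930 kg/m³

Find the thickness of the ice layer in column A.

0.702 km

Take the compensation level at the base of the deeper column (depth z_c below the surface of column A) and equate Σ ρ_i t_i down to z_c; mantle fills any gap and the z_c terms cancel.
Column A: x×908 + 12.45×2720 + 13.25×2970 + (z_c − 25.7 − x)×3380
Column B: 0.4016×0 + 15.12×2840 + 13.03×2930 + (z_c − 0.4016 − 28.15)×3380
The z_c×3380 term appears on both sides and cancels. Collect the known terms of each column as K = Σ(ρt)_known − 3380 × (depth of known layers): K_A = 73216.5 − 3380×25.7 = −13649.5; K_B = 81118.7 − 3380×(0.4016 + 28.15) = −15385.708.
Balance: K_A − x×(3380 − 908) = K_B, so x = (K_A − K_B)/(3380 − 908) = 1736.21/2472 = 0.702 km.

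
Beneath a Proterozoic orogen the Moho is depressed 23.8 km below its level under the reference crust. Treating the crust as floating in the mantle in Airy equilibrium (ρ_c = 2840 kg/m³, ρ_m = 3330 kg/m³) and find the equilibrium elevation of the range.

In Airy isostatic equilibrium: ρ_c h = (ρ_m − ρ_c) r.
h = r (ρ_m − ρ_c) / ρ_c = 23.8 km × (3330 − 2840) / 2840 = 4.11 km.

4.11 km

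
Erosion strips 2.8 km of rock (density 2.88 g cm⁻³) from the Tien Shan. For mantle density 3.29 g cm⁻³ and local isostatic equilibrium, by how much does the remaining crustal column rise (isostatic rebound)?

Unloading: uplift u = e ρ_c/ρ_m = 2.8 km × 2.88/3.29 = 2.45 km.

2.45 km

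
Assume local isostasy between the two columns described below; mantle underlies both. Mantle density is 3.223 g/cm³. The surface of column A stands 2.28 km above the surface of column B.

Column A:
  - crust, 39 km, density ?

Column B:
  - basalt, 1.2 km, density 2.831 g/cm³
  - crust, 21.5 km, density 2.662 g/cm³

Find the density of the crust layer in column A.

Take the compensation level at the base of the deeper column (depth z_c below the surface of column A) and equate Σ ρ_i t_i down to z_c; mantle fills any gap and the z_c terms cancel.
Column A: 39×ρ + (z_c − 39)×3.223
Column B: 2.28×0 + 1.2×2.831 + 21.5×2.662 + (z_c − 2.28 − 22.7)×3.223
The z_c×3.223 term appears on both sides and cancels. Collect the known terms of each column as K = Σ(ρt)_known − 3.223 × (depth of known layers): K_A = 0 − 3.223×39 = −125.697; K_B = 60.6302 − 3.223×(2.28 + 22.7) = −19.88034.
Balance: K_A + 39×ρ = K_B, so ρ = (K_B − K_A)/39 = 105.817/39 = 2.71 g/cm³.

2.71 g/cm³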